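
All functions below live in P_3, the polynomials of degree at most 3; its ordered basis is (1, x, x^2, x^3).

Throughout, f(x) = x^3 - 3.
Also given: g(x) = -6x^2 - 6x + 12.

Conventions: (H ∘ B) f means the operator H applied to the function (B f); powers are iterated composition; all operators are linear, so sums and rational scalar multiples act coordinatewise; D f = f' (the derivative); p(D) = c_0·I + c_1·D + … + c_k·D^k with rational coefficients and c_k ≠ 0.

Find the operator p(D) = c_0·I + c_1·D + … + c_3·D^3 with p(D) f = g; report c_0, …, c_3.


p(D) = -2·D − D^2 + 2·D^3, i.e. c_0 = 0, c_1 = -2, c_2 = -1, c_3 = 2

D^0 f = x^3 - 3
D^1 f = 3x^2
D^2 f = 6x
D^3 f = 6
matching coefficients of g against c_0 f + c_1 Df + … from the top degree down determines the c_i
solution: c_0 = 0, c_1 = -2, c_2 = -1, c_3 = 2


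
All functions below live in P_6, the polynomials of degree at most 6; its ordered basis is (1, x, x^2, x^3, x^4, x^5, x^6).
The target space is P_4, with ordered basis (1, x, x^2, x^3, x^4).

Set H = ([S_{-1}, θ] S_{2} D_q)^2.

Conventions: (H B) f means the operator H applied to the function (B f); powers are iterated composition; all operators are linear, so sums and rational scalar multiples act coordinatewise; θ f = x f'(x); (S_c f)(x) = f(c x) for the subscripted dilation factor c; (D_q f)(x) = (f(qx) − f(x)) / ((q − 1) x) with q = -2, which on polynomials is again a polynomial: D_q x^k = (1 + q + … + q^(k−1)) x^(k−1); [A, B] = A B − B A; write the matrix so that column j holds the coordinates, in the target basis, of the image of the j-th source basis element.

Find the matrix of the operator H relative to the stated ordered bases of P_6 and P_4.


the matrix is [[0, 0, 0, 0, 0, 0, 0]; [0, 0, 0, 0, 0, 0, 0]; [0, 0, 0, 0, 0, 0, 0]; [0, 0, 0, 0, 0, 0, 0]; [0, 0, 0, 0, 0, 0, 0]] (rows listed top to bottom)

image of 1: 0
image of x: 0
image of x^2: 0
image of x^3: 0
image of x^4: 0
image of x^5: 0
image of x^6: 0
each image's coordinates form column j of the matrix


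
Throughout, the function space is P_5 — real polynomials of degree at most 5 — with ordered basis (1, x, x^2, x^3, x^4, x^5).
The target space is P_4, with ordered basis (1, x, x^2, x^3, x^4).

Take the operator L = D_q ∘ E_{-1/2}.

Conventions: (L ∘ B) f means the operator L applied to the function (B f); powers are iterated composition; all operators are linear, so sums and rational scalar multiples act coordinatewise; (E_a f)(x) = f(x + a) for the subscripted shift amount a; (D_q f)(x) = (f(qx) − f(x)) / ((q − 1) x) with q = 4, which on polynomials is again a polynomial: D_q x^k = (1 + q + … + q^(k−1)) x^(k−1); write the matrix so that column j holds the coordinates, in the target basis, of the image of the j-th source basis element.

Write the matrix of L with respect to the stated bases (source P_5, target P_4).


the matrix is [[0, 1, -1, 3/4, -1/2, 5/16]; [0, 0, 5, -15/2, 15/2, -25/4]; [0, 0, 0, 21, -42, 105/2]; [0, 0, 0, 0, 85, -425/2]; [0, 0, 0, 0, 0, 341]] (rows listed top to bottom)

image of 1: 0
image of x: 1
image of x^2: 5x - 1
image of x^3: 21x^2 - (15/2)x + 3/4
image of x^4: 85x^3 - 42x^2 + (15/2)x - 1/2
image of x^5: 341x^4 - (425/2)x^3 + (105/2)x^2 - (25/4)x + 5/16
each image's coordinates form column j of the matrix


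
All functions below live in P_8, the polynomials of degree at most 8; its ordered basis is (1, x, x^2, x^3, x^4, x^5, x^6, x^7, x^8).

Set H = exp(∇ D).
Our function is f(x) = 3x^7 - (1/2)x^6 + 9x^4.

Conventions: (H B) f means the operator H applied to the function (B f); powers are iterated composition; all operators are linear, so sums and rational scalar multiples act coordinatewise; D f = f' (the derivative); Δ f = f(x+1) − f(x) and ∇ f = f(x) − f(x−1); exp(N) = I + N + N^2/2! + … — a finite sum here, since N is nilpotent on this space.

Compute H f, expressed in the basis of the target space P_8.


the image equals g(x) = 3x^7 - (1/2)x^6 + 126x^5 - 321x^4 + 1710x^3 - 4107x^2 + 7143x - 5715

order-1 term: 126x^5 - 330x^4 + 450x^3 - 237x^2 + 33x + 12
order-2 term: 1260x^3 - 3870x^2 + 4590x - 1887
order-3 term: 2520x - 3840
the series for exp(∇ D) f terminates at order 3
exp(∇ D) f = 3x^7 - (1/2)x^6 + 126x^5 - 321x^4 + 1710x^3 - 4107x^2 + 7143x - 5715


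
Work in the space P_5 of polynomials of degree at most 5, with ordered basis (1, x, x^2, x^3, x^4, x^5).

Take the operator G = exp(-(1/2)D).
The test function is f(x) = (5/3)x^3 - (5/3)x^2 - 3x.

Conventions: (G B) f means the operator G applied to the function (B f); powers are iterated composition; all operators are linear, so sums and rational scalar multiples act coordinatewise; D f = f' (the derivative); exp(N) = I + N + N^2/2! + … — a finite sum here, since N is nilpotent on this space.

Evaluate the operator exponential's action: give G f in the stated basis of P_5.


the image equals g(x) = (5/3)x^3 - (25/6)x^2 - (1/12)x + 7/8

order-1 term: -(5/2)x^2 + (5/3)x + 3/2
order-2 term: (5/4)x - 5/12
order-3 term: -5/24
the series for exp(-(1/2)D) f terminates at order 3
exp(-(1/2)D) f = (5/3)x^3 - (25/6)x^2 - (1/12)x + 7/8


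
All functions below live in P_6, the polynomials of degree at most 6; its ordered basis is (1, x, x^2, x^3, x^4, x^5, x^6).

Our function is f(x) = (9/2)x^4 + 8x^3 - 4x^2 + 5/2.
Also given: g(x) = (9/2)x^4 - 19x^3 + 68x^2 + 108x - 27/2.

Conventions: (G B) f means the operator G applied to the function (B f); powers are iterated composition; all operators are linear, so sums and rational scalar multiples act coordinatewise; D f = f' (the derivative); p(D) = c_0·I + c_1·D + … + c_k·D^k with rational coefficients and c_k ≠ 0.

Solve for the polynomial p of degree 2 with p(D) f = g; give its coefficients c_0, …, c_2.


c_0 = 1, c_1 = -3/2, c_2 = 2

D^0 f = (9/2)x^4 + 8x^3 - 4x^2 + 5/2
D^1 f = 18x^3 + 24x^2 - 8x
D^2 f = 54x^2 + 48x - 8
matching coefficients of g against c_0 f + c_1 Df + … from the top degree down determines the c_i
solution: c_0 = 1, c_1 = -3/2, c_2 = 2


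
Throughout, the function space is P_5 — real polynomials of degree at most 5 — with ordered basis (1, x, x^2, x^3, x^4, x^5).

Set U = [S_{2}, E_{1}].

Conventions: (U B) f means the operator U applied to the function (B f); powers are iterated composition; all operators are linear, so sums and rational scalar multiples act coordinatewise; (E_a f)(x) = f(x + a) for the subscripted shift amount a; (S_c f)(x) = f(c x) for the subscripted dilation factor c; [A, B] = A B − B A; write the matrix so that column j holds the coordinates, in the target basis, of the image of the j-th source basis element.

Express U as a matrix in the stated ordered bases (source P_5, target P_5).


image of 1: 0
image of x: -1
image of x^2: -4x - 3
image of x^3: -12x^2 - 18x - 7
image of x^4: -32x^3 - 72x^2 - 56x - 15
image of x^5: -80x^4 - 240x^3 - 280x^2 - 150x - 31
each image's coordinates form column j of the matrix

the matrix is [[0, -1, -3, -7, -15, -31]; [0, 0, -4, -18, -56, -150]; [0, 0, 0, -12, -72, -280]; [0, 0, 0, 0, -32, -240]; [0, 0, 0, 0, 0, -80]; [0, 0, 0, 0, 0, 0]] (rows listed top to bottom)


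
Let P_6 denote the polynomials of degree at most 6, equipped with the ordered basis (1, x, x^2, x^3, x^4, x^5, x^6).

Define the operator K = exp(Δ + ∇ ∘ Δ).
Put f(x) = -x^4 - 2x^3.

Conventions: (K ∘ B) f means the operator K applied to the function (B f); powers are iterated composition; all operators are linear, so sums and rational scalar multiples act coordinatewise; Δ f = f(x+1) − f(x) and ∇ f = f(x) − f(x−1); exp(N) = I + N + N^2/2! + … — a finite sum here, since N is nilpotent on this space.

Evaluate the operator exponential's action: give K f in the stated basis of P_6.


order-1 term: -4x^3 - 24x^2 - 22x - 5
order-2 term: -6x^2 - 42x - 49
order-3 term: -4x - 20
order-4 term: -1
the series for exp(Δ + ∇ ∘ Δ) f terminates at order 4
exp(Δ + ∇ ∘ Δ) f = -x^4 - 6x^3 - 30x^2 - 68x - 75

the result is g(x) = -x^4 - 6x^3 - 30x^2 - 68x - 75


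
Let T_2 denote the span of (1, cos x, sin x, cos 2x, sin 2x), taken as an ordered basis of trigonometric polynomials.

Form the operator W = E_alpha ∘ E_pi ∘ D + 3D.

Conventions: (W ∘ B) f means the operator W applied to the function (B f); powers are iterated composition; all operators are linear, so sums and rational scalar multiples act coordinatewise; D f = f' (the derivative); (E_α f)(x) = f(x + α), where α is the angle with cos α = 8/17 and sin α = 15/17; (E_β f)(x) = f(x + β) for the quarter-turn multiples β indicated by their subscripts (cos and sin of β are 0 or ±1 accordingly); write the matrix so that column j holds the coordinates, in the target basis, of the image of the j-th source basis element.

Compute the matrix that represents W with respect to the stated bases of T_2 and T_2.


the matrix is [[0, 0, 0, 0, 0]; [0, 15/17, 43/17, 0, 0]; [0, -43/17, 15/17, 0, 0]; [0, 0, 0, -480/289, 1412/289]; [0, 0, 0, -1412/289, -480/289]] (rows listed top to bottom)

image of 1: 0
image of cos x: (15/17)cos x - (43/17)sin x
image of sin x: (43/17)cos x + (15/17)sin x
image of cos 2x: -(480/289)cos 2x - (1412/289)sin 2x
image of sin 2x: (1412/289)cos 2x - (480/289)sin 2x
each image's coordinates form column j of the matrix


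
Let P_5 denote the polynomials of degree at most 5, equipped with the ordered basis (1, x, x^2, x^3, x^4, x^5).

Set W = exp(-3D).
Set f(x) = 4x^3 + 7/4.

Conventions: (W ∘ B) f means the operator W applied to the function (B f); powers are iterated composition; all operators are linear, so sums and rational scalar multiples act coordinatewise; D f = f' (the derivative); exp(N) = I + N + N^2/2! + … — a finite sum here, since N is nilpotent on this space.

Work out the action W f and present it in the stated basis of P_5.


the result is g(x) = 4x^3 - 36x^2 + 108x - 425/4

order-1 term: -36x^2
order-2 term: 108x
order-3 term: -108
the series for exp(-3D) f terminates at order 3
exp(-3D) f = 4x^3 - 36x^2 + 108x - 425/4


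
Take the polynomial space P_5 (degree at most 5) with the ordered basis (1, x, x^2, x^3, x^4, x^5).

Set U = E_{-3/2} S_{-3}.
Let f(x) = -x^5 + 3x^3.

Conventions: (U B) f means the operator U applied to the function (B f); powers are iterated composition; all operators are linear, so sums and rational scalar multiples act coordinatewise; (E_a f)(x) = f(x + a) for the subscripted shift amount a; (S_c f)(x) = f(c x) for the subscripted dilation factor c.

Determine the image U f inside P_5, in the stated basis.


S_{-3} f = 243x^5 - 81x^3
E_{-3/2} S_{-3} f = 243x^5 - (3645/2)x^4 + (10773/2)x^3 - (31347/4)x^2 + (89667/16)x - 50301/32

the result is g(x) = 243x^5 - (3645/2)x^4 + (10773/2)x^3 - (31347/4)x^2 + (89667/16)x - 50301/32


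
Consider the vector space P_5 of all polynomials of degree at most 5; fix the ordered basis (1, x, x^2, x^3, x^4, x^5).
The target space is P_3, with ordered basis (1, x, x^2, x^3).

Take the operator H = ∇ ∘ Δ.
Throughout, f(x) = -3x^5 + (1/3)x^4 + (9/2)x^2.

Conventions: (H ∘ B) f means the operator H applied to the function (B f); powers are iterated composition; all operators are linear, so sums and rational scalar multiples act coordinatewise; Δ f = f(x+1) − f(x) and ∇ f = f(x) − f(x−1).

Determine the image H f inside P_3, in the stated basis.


Δ f = -15x^4 - (86/3)x^3 - 28x^2 - (14/3)x + 11/6
∇ Δ f = -60x^3 + 4x^2 - 30x + 29/3

the image equals g(x) = -60x^3 + 4x^2 - 30x + 29/3


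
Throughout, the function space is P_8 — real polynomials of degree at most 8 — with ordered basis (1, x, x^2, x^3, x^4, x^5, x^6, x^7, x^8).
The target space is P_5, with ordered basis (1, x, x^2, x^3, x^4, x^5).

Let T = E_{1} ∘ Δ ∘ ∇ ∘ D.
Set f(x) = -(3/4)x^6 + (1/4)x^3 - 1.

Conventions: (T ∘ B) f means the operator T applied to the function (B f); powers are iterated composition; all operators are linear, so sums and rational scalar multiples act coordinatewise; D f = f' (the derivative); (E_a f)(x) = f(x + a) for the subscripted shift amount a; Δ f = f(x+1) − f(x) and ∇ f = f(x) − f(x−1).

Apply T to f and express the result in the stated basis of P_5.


D f = -(9/2)x^5 + (3/4)x^2
∇ D f = -(45/2)x^4 + 45x^3 - 45x^2 + 24x - 21/4
Δ ∇ D f = -90x^3 - 45x + 3/2
E_{1} (Δ ∘ ∇) D f = -90x^3 - 270x^2 - 315x - 267/2

g(x) = -90x^3 - 270x^2 - 315x - 267/2


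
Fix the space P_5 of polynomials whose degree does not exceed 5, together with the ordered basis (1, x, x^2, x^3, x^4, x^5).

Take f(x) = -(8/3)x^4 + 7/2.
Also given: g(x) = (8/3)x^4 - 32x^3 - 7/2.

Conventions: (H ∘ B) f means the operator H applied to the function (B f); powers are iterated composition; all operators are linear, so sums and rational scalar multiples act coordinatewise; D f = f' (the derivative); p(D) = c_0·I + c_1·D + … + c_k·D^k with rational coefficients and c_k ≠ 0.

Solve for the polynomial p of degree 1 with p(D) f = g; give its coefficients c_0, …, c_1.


p(D) = -I + 3·D, i.e. c_0 = -1, c_1 = 3

D^0 f = -(8/3)x^4 + 7/2
D^1 f = -(32/3)x^3
matching coefficients of g against c_0 f + c_1 Df + … from the top degree down determines the c_i
solution: c_0 = -1, c_1 = 3


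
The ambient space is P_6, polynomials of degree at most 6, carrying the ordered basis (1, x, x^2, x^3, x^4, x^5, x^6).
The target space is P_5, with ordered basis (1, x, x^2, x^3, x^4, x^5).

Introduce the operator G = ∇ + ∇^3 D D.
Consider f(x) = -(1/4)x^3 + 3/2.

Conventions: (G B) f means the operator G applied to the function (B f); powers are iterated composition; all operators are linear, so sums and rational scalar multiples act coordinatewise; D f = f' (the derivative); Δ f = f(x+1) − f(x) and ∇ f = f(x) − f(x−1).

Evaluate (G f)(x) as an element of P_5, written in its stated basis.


∇ f = -(3/4)x^2 + (3/4)x - 1/4
D f = -(3/4)x^2
D D f = -(3/2)x
∇ (D D) f = -3/2
∇ ∇ (D D) f = 0
∇ ∇ ∇ (D D) f = 0
(∇ + ∇^3 D D) f = -(3/4)x^2 + (3/4)x - 1/4

g(x) = -(3/4)x^2 + (3/4)x - 1/4


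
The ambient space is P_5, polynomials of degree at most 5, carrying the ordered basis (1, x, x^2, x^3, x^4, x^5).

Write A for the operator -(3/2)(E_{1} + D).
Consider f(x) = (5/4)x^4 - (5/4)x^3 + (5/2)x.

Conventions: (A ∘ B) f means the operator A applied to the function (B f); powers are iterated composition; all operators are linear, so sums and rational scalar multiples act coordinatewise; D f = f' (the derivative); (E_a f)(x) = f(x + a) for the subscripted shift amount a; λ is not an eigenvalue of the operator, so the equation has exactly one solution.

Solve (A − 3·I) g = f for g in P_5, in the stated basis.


the result is g(x) = -(5/18)x^4 + (55/54)x^3 - (40/27)x^2 + (125/162)x - 65/243

write g with unknown coordinates in the stated basis and equate coefficients in (A − 3·I) g = f
solving from the highest basis element down gives g = -(5/18)x^4 + (55/54)x^3 - (40/27)x^2 + (125/162)x - 65/243
check: A g = (5/12)x^4 + (65/36)x^3 - (40/9)x^2 + (130/27)x - 65/81
so A g − 3·g = (5/4)x^4 - (5/4)x^3 + (5/2)x = f ✓


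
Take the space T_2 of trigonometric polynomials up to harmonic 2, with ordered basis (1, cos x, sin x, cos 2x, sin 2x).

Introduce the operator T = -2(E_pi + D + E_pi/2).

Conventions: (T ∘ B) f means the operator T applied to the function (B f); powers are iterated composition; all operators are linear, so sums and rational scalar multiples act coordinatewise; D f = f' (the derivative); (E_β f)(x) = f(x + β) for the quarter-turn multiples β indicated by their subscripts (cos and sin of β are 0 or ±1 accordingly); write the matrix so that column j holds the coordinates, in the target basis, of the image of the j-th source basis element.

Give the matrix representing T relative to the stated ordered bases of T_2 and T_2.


image of 1: -4
image of cos x: 2cos x + 4sin x
image of sin x: -4cos x + 2sin x
image of cos 2x: 4sin 2x
image of sin 2x: -4cos 2x
each image's coordinates form column j of the matrix

the matrix is [[-4, 0, 0, 0, 0]; [0, 2, -4, 0, 0]; [0, 4, 2, 0, 0]; [0, 0, 0, 0, -4]; [0, 0, 0, 4, 0]] (rows listed top to bottom)


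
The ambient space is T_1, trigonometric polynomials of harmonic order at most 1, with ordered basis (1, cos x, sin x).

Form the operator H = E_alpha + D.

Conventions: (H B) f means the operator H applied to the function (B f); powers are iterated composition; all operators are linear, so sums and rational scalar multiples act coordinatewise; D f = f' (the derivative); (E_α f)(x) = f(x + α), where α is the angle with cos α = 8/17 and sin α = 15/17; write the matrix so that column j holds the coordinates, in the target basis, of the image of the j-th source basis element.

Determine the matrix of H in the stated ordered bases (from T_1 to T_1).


the matrix is [[1, 0, 0]; [0, 8/17, 32/17]; [0, -32/17, 8/17]] (rows listed top to bottom)

image of 1: 1
image of cos x: (8/17)cos x - (32/17)sin x
image of sin x: (32/17)cos x + (8/17)sin x
each image's coordinates form column j of the matrix


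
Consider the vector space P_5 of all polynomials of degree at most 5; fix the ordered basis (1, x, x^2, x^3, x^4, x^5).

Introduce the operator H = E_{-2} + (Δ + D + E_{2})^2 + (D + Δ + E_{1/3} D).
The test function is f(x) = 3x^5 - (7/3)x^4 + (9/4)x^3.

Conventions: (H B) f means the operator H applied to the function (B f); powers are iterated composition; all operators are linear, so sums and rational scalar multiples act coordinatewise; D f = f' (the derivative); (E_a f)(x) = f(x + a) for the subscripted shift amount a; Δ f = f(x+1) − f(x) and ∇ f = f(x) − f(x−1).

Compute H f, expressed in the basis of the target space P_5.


E_{-2} f = 3x^5 - (97/3)x^4 + (1691/12)x^3 - (619/2)x^2 + (1025/3)x - 454/3
Δ f = 15x^4 + (62/3)x^3 + (91/4)x^2 + (149/12)x + 35/12
D f = 15x^4 - (28/3)x^3 + (27/4)x^2
E_{2} f = 3x^5 + (83/3)x^4 + (1243/12)x^3 + (395/2)x^2 + (577/3)x + 230/3
(Δ + D + E_{2}) f = 3x^5 + (173/3)x^4 + (1379/12)x^3 + 227x^2 + (819/4)x + 955/12
Δ (Δ + D + E_{2}) f = 15x^4 + (782/3)x^3 + (2883/4)x^2 + (12533/12)x + 1822/3
D (Δ + D + E_{2}) f = 15x^4 + (692/3)x^3 + (1379/4)x^2 + 454x + 819/4
E_{2} (Δ + D + E_{2}) f = 3x^5 + (263/3)x^4 + (2785/4)x^3 + (5081/2)x^2 + (54925/12)x + 40021/12
(Δ + D + E_{2}) (Δ + D + E_{2}) f = 3x^5 + (353/3)x^4 + (14251/12)x^3 + 3606x^2 + (12151/2)x + 24883/6
D f = 15x^4 - (28/3)x^3 + (27/4)x^2
Δ f = 15x^4 + (62/3)x^3 + (91/4)x^2 + (149/12)x + 35/12
D f = 15x^4 - (28/3)x^3 + (27/4)x^2
E_{1/3} D f = 15x^4 + (32/3)x^3 + (89/12)x^2 + (65/18)x + 191/324
(D + Δ + E_{1/3} D) f = 45x^4 + 22x^3 + (443/12)x^2 + (577/36)x + 284/81
(E_{-2} + (Δ + D + E_{2})^2 + (D + Δ + E_{1/3} D)) f = 6x^5 + (391/3)x^4 + (2701/2)x^3 + (40001/12)x^2 + (231595/36)x + 647893/162

g(x) = 6x^5 + (391/3)x^4 + (2701/2)x^3 + (40001/12)x^2 + (231595/36)x + 647893/162


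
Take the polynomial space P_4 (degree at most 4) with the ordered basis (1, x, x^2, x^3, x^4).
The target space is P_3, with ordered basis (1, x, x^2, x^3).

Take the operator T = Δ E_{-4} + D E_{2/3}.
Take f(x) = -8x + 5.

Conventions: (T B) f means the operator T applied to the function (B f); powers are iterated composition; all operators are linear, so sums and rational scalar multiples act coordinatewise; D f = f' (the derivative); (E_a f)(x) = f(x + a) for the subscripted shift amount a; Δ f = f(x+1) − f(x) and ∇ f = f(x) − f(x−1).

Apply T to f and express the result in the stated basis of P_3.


the result is g(x) = -16

E_{-4} f = -8x + 37
Δ E_{-4} f = -8
E_{2/3} f = -8x - 1/3
D E_{2/3} f = -8
(Δ E_{-4} + D E_{2/3}) f = -16


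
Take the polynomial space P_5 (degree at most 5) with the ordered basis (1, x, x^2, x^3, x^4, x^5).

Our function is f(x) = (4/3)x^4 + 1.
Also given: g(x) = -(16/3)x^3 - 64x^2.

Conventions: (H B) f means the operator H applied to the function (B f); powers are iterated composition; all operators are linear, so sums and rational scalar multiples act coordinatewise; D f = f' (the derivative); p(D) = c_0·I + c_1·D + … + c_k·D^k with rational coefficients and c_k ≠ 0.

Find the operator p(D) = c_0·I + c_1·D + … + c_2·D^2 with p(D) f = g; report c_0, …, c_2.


D^0 f = (4/3)x^4 + 1
D^1 f = (16/3)x^3
D^2 f = 16x^2
matching coefficients of g against c_0 f + c_1 Df + … from the top degree down determines the c_i
solution: c_0 = 0, c_1 = -1, c_2 = -4

c_0 = 0, c_1 = -1, c_2 = -4


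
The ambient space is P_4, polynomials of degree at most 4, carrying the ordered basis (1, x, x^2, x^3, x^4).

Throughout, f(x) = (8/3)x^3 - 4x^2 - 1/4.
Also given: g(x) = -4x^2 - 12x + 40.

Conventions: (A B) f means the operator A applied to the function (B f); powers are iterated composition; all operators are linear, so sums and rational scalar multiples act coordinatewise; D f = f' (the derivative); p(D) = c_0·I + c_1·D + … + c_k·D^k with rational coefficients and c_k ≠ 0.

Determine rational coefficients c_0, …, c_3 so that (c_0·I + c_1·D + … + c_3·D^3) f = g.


p(D) = -(1/2)·D − D^2 + 2·D^3, i.e. c_0 = 0, c_1 = -1/2, c_2 = -1, c_3 = 2

D^0 f = (8/3)x^3 - 4x^2 - 1/4
D^1 f = 8x^2 - 8x
D^2 f = 16x - 8
D^3 f = 16
matching coefficients of g against c_0 f + c_1 Df + … from the top degree down determines the c_i
solution: c_0 = 0, c_1 = -1/2, c_2 = -1, c_3 = 2


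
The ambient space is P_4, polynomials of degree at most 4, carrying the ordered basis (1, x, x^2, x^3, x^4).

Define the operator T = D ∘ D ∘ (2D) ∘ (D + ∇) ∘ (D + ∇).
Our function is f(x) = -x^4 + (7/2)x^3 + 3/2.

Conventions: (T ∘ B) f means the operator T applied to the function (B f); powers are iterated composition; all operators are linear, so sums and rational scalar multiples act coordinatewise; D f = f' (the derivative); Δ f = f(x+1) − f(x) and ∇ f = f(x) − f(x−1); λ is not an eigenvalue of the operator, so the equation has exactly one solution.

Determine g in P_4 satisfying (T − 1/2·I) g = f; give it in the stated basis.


write g with unknown coordinates in the stated basis and equate coefficients in (T − 1/2·I) g = f
solving from the highest basis element down gives g = 2x^4 - 7x^3 - 3
check: T g = 0
so T g − 1/2·g = -x^4 + (7/2)x^3 + 3/2 = f ✓

the result is g(x) = 2x^4 - 7x^3 - 3


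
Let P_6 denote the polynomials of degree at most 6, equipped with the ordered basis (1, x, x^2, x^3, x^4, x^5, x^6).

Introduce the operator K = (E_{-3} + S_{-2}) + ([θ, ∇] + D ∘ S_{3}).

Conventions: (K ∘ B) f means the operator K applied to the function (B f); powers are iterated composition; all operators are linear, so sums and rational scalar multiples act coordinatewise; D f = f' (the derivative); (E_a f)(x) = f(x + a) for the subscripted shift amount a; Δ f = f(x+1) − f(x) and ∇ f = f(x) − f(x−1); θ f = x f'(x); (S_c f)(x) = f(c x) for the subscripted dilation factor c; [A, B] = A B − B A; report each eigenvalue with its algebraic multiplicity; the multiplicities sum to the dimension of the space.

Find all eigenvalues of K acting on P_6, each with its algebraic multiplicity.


image of 1: 2
image of x: -x - 1
image of x^2: 5x^2 + 10x + 11
image of x^3: -7x^3 + 69x^2 + 33x - 30
image of x^4: 17x^4 + 308x^3 + 66x^2 - 120x + 85
image of x^5: -31x^5 + 1195x^4 + 110x^3 - 300x^2 + 425x - 248
image of x^6: 65x^6 + 4350x^5 + 165x^4 - 600x^3 + 1275x^2 - 1488x + 735
the matrix is upper triangular; its diagonal is (2, -1, 5, -7, 17, -31, 65)
for a triangular matrix the eigenvalues are the diagonal entries, with algebraic multiplicity their repetition count

λ = -31 (multiplicity 1), λ = -7 (multiplicity 1), λ = -1 (multiplicity 1), λ = 2 (multiplicity 1), λ = 5 (multiplicity 1), λ = 17 (multiplicity 1), λ = 65 (multiplicity 1)


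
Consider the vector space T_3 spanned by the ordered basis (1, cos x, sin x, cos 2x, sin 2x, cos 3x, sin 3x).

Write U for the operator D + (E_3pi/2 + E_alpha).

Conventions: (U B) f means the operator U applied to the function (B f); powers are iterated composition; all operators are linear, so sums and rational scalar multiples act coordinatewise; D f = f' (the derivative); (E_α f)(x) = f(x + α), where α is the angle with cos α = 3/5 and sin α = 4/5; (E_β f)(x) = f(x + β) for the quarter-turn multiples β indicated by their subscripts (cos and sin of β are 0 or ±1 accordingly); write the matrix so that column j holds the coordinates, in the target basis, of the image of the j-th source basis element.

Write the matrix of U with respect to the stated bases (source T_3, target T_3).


the matrix is [[2, 0, 0, 0, 0, 0, 0]; [0, 3/5, 4/5, 0, 0, 0, 0]; [0, -4/5, 3/5, 0, 0, 0, 0]; [0, 0, 0, -32/25, 74/25, 0, 0]; [0, 0, 0, -74/25, -32/25, 0, 0]; [0, 0, 0, 0, 0, -117/125, 544/125]; [0, 0, 0, 0, 0, -544/125, -117/125]] (rows listed top to bottom)

image of 1: 2
image of cos x: (3/5)cos x - (4/5)sin x
image of sin x: (4/5)cos x + (3/5)sin x
image of cos 2x: -(32/25)cos 2x - (74/25)sin 2x
image of sin 2x: (74/25)cos 2x - (32/25)sin 2x
image of cos 3x: -(117/125)cos 3x - (544/125)sin 3x
image of sin 3x: (544/125)cos 3x - (117/125)sin 3x
each image's coordinates form column j of the matrix


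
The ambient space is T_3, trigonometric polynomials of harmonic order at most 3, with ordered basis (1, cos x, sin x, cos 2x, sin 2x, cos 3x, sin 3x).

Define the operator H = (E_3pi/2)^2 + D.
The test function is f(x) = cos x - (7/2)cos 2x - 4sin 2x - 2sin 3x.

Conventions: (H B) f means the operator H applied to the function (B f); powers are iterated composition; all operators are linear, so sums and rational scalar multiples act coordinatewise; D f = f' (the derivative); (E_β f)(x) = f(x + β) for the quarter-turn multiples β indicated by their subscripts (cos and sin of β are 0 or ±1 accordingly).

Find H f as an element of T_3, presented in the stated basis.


E_3pi/2 f = sin x + (7/2)cos 2x + 4sin 2x - 2cos 3x
E_3pi/2 E_3pi/2 f = -cos x - (7/2)cos 2x - 4sin 2x + 2sin 3x
D f = -sin x - 8cos 2x + 7sin 2x - 6cos 3x
((E_3pi/2)^2 + D) f = -cos x - sin x - (23/2)cos 2x + 3sin 2x - 6cos 3x + 2sin 3x

g(x) = -cos x - sin x - (23/2)cos 2x + 3sin 2x - 6cos 3x + 2sin 3x


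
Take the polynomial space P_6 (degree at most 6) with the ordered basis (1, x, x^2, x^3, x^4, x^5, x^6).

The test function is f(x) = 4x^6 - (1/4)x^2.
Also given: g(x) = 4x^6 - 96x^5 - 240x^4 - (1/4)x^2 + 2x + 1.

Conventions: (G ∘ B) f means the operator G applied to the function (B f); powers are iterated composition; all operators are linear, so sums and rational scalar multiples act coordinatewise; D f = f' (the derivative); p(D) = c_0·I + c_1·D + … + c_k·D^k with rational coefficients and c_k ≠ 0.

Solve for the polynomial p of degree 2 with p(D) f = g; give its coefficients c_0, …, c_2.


D^0 f = 4x^6 - (1/4)x^2
D^1 f = 24x^5 - (1/2)x
D^2 f = 120x^4 - 1/2
matching coefficients of g against c_0 f + c_1 Df + … from the top degree down determines the c_i
solution: c_0 = 1, c_1 = -4, c_2 = -2

c_0 = 1, c_1 = -4, c_2 = -2


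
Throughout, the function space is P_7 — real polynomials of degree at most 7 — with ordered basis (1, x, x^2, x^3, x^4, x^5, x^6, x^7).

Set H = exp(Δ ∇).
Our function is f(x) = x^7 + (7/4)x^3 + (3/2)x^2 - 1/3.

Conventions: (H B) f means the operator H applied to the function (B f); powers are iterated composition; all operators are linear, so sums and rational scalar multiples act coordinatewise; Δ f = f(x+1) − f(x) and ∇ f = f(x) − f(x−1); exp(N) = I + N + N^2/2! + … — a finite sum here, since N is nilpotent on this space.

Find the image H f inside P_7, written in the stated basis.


the result is g(x) = x^7 + 42x^5 + (1967/4)x^3 + (3/2)x^2 + (2569/2)x + 8/3

order-1 term: 42x^5 + 70x^3 + (49/2)x + 3
order-2 term: 420x^3 + 420x
order-3 term: 840x
the series for exp(Δ ∇) f terminates at order 3
exp(Δ ∇) f = x^7 + 42x^5 + (1967/4)x^3 + (3/2)x^2 + (2569/2)x + 8/3


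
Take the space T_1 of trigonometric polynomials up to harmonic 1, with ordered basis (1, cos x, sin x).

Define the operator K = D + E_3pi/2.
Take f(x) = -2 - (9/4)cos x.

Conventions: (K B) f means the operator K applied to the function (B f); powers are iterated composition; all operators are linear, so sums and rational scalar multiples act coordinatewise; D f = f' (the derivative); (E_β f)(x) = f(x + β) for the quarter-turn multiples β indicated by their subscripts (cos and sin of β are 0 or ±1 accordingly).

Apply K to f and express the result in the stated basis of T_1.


D f = (9/4)sin x
E_3pi/2 f = -2 - (9/4)sin x
(D + E_3pi/2) f = -2

the image equals g(x) = -2


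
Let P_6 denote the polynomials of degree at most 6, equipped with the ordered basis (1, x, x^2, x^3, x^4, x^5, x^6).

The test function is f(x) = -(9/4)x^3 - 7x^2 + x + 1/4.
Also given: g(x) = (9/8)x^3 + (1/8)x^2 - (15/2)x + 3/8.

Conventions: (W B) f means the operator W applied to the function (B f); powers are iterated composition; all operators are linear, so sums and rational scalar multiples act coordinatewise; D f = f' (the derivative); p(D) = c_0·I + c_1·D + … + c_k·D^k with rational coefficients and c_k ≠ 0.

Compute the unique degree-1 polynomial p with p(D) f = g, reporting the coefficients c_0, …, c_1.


D^0 f = -(9/4)x^3 - 7x^2 + x + 1/4
D^1 f = -(27/4)x^2 - 14x + 1
matching coefficients of g against c_0 f + c_1 Df + … from the top degree down determines the c_i
solution: c_0 = -1/2, c_1 = 1/2

c_0 = -1/2, c_1 = 1/2


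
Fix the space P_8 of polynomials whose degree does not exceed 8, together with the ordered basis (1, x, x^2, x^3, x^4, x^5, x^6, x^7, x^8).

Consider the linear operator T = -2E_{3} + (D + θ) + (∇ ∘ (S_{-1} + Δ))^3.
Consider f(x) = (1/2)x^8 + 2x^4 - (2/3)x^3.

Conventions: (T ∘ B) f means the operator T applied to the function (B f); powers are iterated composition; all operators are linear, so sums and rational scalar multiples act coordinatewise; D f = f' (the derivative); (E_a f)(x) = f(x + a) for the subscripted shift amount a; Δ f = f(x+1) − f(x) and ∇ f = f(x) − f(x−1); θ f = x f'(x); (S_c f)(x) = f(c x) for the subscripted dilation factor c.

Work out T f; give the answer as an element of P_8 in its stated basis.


g(x) = 3x^8 - 20x^7 - 252x^6 - 1680x^5 - 7766x^4 - (13226/3)x^3 - 29858x^2 + 1716x - 10123

E_{3} f = (1/2)x^8 + 12x^7 + 126x^6 + 756x^5 + 2837x^4 + (20482/3)x^3 + 10308x^2 + 8946x + 6849/2
(-2E_{3}) f = -x^8 - 24x^7 - 252x^6 - 1512x^5 - 5674x^4 - (40964/3)x^3 - 20616x^2 - 17892x - 6849
D f = 4x^7 + 8x^3 - 2x^2
θ f = 4x^8 + 8x^4 - 2x^3
(D + θ) f = 4x^8 + 4x^7 + 8x^4 + 6x^3 - 2x^2
S_{-1} f = (1/2)x^8 + 2x^4 + (2/3)x^3
Δ f = 4x^7 + 14x^6 + 28x^5 + 35x^4 + 36x^3 + 24x^2 + 10x + 11/6
(S_{-1} + Δ) f = (1/2)x^8 + 4x^7 + 14x^6 + 28x^5 + 37x^4 + (110/3)x^3 + 24x^2 + 10x + 11/6
∇ (S_{-1} + Δ) f = 4x^7 + 14x^6 + 28x^5 + 35x^4 + 36x^3 + 28x^2 + 6x + 19/6
S_{-1} (∇ ∘ (S_{-1} + Δ)) f = -4x^7 + 14x^6 - 28x^5 + 35x^4 - 36x^3 + 28x^2 - 6x + 19/6
Δ (∇ ∘ (S_{-1} + Δ)) f = 28x^6 + 168x^5 + 490x^4 + 840x^3 + 892x^2 + 556x + 151
(S_{-1} + Δ) (∇ ∘ (S_{-1} + Δ)) f = -4x^7 + 42x^6 + 140x^5 + 525x^4 + 804x^3 + 920x^2 + 550x + 925/6
∇ (S_{-1} + Δ) (∇ ∘ (S_{-1} + Δ)) f = -28x^6 + 336x^5 - 70x^4 + 1680x^3 - 52x^2 + 1108x + 3
S_{-1} (∇ ∘ (S_{-1} + Δ)) (∇ ∘ (S_{-1} + Δ)) f = -28x^6 - 336x^5 - 70x^4 - 1680x^3 - 52x^2 - 1108x + 3
Δ (∇ ∘ (S_{-1} + Δ)) (∇ ∘ (S_{-1} + Δ)) f = -168x^5 + 1260x^4 + 2520x^3 + 7560x^2 + 6168x + 2974
(S_{-1} + Δ) (∇ ∘ (S_{-1} + Δ)) (∇ ∘ (S_{-1} + Δ)) f = -28x^6 - 504x^5 + 1190x^4 + 840x^3 + 7508x^2 + 5060x + 2977
∇ (S_{-1} + Δ) (∇ ∘ (S_{-1} + Δ)) (∇ ∘ (S_{-1} + Δ)) f = -168x^5 - 2100x^4 + 9240x^3 - 9240x^2 + 19608x - 3274
(-2E_{3} + (D + θ) + (∇ ∘ (S_{-1} + Δ))^3) f = 3x^8 - 20x^7 - 252x^6 - 1680x^5 - 7766x^4 - (13226/3)x^3 - 29858x^2 + 1716x - 10123


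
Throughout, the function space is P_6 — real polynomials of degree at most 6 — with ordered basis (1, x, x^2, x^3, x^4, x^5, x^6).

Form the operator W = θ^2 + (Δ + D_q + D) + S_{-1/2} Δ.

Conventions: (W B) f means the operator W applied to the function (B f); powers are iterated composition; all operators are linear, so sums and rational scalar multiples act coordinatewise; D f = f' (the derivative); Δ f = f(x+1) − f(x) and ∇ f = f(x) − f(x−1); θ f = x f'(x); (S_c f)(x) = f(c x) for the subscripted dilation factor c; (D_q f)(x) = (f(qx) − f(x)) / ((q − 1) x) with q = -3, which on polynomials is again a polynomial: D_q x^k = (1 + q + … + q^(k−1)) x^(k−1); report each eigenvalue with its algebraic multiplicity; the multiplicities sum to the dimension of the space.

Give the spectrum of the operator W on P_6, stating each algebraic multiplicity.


λ = 0 (multiplicity 1), λ = 1 (multiplicity 1), λ = 4 (multiplicity 1), λ = 9 (multiplicity 1), λ = 16 (multiplicity 1), λ = 25 (multiplicity 1), λ = 36 (multiplicity 1)

image of 1: 0
image of x: x + 4
image of x^2: 4x^2 + x + 2
image of x^3: 9x^3 + (55/4)x^2 + (3/2)x + 2
image of x^4: 16x^4 - (25/2)x^3 + (15/2)x^2 + 2x + 2
image of x^5: 25x^5 + (1141/16)x^4 + (35/4)x^3 + (25/2)x^2 + (5/2)x + 2
image of x^6: 36x^6 - (2723/16)x^5 + (255/16)x^4 + (35/2)x^3 + (75/4)x^2 + 3x + 2
the matrix is upper triangular; its diagonal is (0, 1, 4, 9, 16, 25, 36)
for a triangular matrix the eigenvalues are the diagonal entries, with algebraic multiplicity their repetition count


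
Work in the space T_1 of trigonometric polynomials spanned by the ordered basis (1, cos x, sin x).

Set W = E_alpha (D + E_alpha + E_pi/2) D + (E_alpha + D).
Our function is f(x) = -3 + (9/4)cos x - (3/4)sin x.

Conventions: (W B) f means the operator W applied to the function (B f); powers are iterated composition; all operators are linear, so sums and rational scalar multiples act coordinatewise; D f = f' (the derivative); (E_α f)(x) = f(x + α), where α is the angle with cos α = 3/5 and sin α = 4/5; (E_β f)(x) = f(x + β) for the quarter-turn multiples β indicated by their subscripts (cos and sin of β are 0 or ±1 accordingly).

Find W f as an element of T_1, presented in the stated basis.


g(x) = -3 - (69/20)cos x + (27/20)sin x

D f = -(3/4)cos x - (9/4)sin x
D D f = -(9/4)cos x + (3/4)sin x
E_alpha D f = -(9/4)cos x - (3/4)sin x
E_pi/2 D f = -(9/4)cos x + (3/4)sin x
(D + E_alpha + E_pi/2) D f = -(27/4)cos x + (3/4)sin x
E_alpha (D + E_alpha + E_pi/2) D f = -(69/20)cos x + (117/20)sin x
E_alpha f = -3 + (3/4)cos x - (9/4)sin x
D f = -(3/4)cos x - (9/4)sin x
(E_alpha + D) f = -3 - (9/2)sin x
(E_alpha (D + E_alpha + E_pi/2) D + (E_alpha + D)) f = -3 - (69/20)cos x + (27/20)sin x


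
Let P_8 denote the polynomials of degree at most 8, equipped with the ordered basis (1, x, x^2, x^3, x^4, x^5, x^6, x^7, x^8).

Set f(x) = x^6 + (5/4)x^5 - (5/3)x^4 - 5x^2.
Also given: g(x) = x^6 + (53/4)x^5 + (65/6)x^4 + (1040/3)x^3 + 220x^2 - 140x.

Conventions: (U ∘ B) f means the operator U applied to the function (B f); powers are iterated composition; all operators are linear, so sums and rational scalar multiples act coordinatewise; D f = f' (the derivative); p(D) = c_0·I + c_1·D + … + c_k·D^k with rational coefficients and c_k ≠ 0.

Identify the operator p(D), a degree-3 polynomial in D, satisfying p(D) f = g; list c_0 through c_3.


D^0 f = x^6 + (5/4)x^5 - (5/3)x^4 - 5x^2
D^1 f = 6x^5 + (25/4)x^4 - (20/3)x^3 - 10x
D^2 f = 30x^4 + 25x^3 - 20x^2 - 10
D^3 f = 120x^3 + 75x^2 - 40x
matching coefficients of g against c_0 f + c_1 Df + … from the top degree down determines the c_i
solution: c_0 = 1, c_1 = 2, c_2 = 0, c_3 = 3

c_0 = 1, c_1 = 2, c_2 = 0, c_3 = 3


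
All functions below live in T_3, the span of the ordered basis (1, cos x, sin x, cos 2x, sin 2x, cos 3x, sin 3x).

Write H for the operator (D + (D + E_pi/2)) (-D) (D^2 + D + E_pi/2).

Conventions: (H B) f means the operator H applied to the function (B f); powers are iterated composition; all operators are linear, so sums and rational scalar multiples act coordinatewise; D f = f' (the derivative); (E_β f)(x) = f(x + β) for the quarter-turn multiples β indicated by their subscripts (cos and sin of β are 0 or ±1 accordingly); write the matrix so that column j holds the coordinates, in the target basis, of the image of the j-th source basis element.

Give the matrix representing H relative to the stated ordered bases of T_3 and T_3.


image of 1: 0
image of cos x: -3cos x - 6sin x
image of sin x: 6cos x - 3sin x
image of cos 2x: -44cos 2x - 6sin 2x
image of sin 2x: 6cos 2x - 44sin 2x
image of cos 3x: -135cos 3x - 30sin 3x
image of sin 3x: 30cos 3x - 135sin 3x
each image's coordinates form column j of the matrix

the matrix is [[0, 0, 0, 0, 0, 0, 0]; [0, -3, 6, 0, 0, 0, 0]; [0, -6, -3, 0, 0, 0, 0]; [0, 0, 0, -44, 6, 0, 0]; [0, 0, 0, -6, -44, 0, 0]; [0, 0, 0, 0, 0, -135, 30]; [0, 0, 0, 0, 0, -30, -135]] (rows listed top to bottom)


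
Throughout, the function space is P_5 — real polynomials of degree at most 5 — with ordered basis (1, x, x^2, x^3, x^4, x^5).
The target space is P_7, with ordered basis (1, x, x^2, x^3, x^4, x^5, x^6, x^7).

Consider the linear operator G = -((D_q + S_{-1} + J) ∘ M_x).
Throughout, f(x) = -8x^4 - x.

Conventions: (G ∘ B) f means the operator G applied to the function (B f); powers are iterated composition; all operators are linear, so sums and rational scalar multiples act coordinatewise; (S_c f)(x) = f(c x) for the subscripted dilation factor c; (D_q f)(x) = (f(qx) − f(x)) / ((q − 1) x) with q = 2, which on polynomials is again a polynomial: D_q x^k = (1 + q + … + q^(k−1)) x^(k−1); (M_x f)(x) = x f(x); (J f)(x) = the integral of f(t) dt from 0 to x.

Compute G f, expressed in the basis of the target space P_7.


M_x f = -8x^5 - x^2
D_q M_x f = -248x^4 - 3x
S_{-1} M_x f = 8x^5 - x^2
J M_x f = -(4/3)x^6 - (1/3)x^3
(D_q + S_{-1} + J) M_x f = -(4/3)x^6 + 8x^5 - 248x^4 - (1/3)x^3 - x^2 - 3x
(-((D_q + S_{-1} + J) ∘ M_x)) f = (4/3)x^6 - 8x^5 + 248x^4 + (1/3)x^3 + x^2 + 3x

the result is g(x) = (4/3)x^6 - 8x^5 + 248x^4 + (1/3)x^3 + x^2 + 3x


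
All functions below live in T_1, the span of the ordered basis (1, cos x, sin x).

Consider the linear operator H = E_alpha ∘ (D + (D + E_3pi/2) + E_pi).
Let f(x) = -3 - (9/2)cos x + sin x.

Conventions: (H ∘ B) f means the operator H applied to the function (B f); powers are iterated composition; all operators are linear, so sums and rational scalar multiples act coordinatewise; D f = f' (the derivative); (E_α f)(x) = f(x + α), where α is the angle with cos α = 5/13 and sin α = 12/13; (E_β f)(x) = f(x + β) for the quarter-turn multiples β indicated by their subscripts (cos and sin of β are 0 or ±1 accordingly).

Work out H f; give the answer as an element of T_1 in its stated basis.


D f = cos x + (9/2)sin x
D f = cos x + (9/2)sin x
E_3pi/2 f = -3 - cos x - (9/2)sin x
(D + E_3pi/2) f = -3
E_pi f = -3 + (9/2)cos x - sin x
(D + (D + E_3pi/2) + E_pi) f = -6 + (11/2)cos x + (7/2)sin x
E_alpha (D + (D + E_3pi/2) + E_pi) f = -6 + (139/26)cos x - (97/26)sin x

the image equals g(x) = -6 + (139/26)cos x - (97/26)sin x


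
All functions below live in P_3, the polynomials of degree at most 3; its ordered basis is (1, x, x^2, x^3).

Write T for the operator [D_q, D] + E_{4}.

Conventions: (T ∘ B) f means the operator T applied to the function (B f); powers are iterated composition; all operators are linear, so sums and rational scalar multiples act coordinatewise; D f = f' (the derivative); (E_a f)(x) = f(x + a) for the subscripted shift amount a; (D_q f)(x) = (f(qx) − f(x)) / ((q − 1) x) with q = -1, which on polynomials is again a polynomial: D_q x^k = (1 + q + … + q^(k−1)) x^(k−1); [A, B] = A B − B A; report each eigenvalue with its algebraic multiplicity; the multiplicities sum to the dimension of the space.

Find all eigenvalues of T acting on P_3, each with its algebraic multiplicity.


image of 1: 1
image of x: x + 4
image of x^2: x^2 + 8x + 18
image of x^3: x^3 + 12x^2 + 46x + 64
the matrix is upper triangular; its diagonal is (1, 1, 1, 1)
for a triangular matrix the eigenvalues are the diagonal entries, with algebraic multiplicity their repetition count

λ = 1 (multiplicity 4)


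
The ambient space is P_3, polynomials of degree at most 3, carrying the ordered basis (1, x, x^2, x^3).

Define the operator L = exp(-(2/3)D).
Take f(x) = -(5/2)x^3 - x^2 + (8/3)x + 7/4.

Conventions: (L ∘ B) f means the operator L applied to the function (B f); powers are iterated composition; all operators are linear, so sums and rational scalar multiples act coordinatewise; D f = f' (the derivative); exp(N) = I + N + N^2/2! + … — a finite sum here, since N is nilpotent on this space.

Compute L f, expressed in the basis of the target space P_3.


order-1 term: 5x^2 + (4/3)x - 16/9
order-2 term: -(10/3)x - 4/9
order-3 term: 20/27
the series for exp(-(2/3)D) f terminates at order 3
exp(-(2/3)D) f = -(5/2)x^3 + 4x^2 + (2/3)x + 29/108

g(x) = -(5/2)x^3 + 4x^2 + (2/3)x + 29/108
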